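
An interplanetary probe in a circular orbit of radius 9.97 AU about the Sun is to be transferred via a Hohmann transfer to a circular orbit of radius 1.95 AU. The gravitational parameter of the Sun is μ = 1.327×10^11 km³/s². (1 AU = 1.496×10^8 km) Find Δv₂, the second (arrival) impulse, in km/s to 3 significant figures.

In km: r₁ = 9.97 × 1.496×10^8 = 1.491512×10^9 km; r₂ = 1.95 × 1.496×10^8 = 2.9172×10^8 km.
Semi-major axis of the transfer orbit: a_t = (1.491512×10^9 + 2.9172×10^8)/2 = 8.91616×10^8 km.
Circular speed at r = 2.9172×10^8 km: v_c = √(μ/r) = 21.328 km/s.
Transfer-orbit speed at the same r (vis-viva, a = a_t): v_t = √[μ(2/r − 1/a_t)] = 27.585 km/s.
Δv₂ = |v_t − v_c| = |27.585 − 21.328| = 6.257 km/s.

Δv₂ = 6.26 km/s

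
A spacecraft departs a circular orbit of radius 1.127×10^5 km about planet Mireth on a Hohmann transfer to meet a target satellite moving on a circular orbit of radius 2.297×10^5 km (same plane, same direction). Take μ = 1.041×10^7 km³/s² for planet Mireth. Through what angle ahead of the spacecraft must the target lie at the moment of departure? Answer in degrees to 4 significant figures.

Transfer-ellipse semi-major axis a_t = (r₁ + r₂)/2 = (1.127×10^5 + 2.297×10^5)/2 = 1.712×10^5 km.
The half-period of the transfer ellipse is t = π√(a_t³/μ) = 68970 s.
The target's mean motion on its circular orbit is ω₂ = √(μ/r₂³) = 2.931×10^-5 rad/s.
Angle swept by the target during transfer: ω₂·t = 2.0215 rad = 115.82°.
The spacecraft traverses 180° on the transfer ellipse, so the target must lead by 180° − 115.82° = 64.18°.

φ = 64.18°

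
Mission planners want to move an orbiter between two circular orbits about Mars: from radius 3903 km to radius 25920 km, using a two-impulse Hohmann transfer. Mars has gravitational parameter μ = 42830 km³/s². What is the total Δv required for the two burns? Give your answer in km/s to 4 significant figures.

Semi-major axis of the transfer orbit: a_t = (3903 + 25920)/2 = 14911.5 km.
At r₁ the circular-orbit speed is v₁ = √(μ/r₁) = 3.3126 km/s.
On the transfer ellipse at r₁, v² = μ(2/r − 1/a) gives v_p = √[μ(2/r₁ − 1/a_t)] = 4.3675 km/s.
First burn Δv₁ = |v_p − v₁| = 1.055 km/s.
Circular speed at r₂: v₂ = √(μ/r₂) = 1.28545 km/s.
Transfer-orbit speed at r₂: v_a = √[μ(2/r₂ − 1/a_t)] = 0.657650 km/s.
Second burn Δv₂ = |v₂ − v_a| = 0.6278 km/s.
Total Δv = Δv₁ + Δv₂ = 1.683 km/s.

Δv = 1.683 km/s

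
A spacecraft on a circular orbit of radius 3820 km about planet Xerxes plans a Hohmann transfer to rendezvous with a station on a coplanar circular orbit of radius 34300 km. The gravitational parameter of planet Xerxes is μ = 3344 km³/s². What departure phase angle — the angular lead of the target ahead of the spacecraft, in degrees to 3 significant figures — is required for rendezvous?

φ = 105°

The Hohmann ellipse has a_t = (r₁ + r₂)/2 = 19060 km.
The half-period of the transfer ellipse is t = π√(a_t³/μ) = 1.429556×10^5 s.
The target's mean motion on its circular orbit is ω₂ = √(μ/r₂³) = 9.103155×10^-6 rad/s.
Angle swept by the target during transfer: ω₂·t = 1.3013 rad = 74.56°.
Arrival is 180° from departure on the ellipse, so φ = 180° − 74.56° = 105°.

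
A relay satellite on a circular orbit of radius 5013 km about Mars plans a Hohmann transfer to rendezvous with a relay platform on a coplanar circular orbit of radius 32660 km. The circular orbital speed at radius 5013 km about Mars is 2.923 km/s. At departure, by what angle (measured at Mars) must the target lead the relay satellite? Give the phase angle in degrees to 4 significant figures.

From the circular-orbit relation v² = μ/r at r = 5013 km: μ = v²r = (2.923)² × 5013 = 42830.7 km³/s².
Semi-major axis of the transfer orbit: a_t = (5013 + 32660)/2 = 18836.5 km.
Transfer time t = π√(a_t³/μ) = 39240 s.
Target angular speed ω₂ = √(μ/r₂³) = 3.506×10^-5 rad/s.
Angle swept by the target during transfer: ω₂·t = 1.376 rad = 78.84°.
The relay satellite traverses 180° on the transfer ellipse, so the target must lead by 180° − 78.84° = 101.2°.

φ = 101.2°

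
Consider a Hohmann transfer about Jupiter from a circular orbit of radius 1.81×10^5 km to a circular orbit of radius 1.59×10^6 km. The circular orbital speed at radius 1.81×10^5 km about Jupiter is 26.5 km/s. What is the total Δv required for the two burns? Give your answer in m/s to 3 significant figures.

From the circular-orbit relation v² = μ/r at r = 1.81×10^5 km: μ = v²r = (26.5)² × 1.81×10^5 = 1.27107×10^8 km³/s².
Semi-major axis of the transfer orbit: a_t = (1.810×10^5 + 1.590×10^6)/2 = 8.855×10^5 km.
Circular speed at r₁: v₁ = √(μ/r₁) = √(1.27107×10^8/1.810×10^5) = 26.50 km/s.
Transfer-orbit speed at r₁ (vis-viva): v_p = √[μ(2/r₁ − 1/a_t)] = 35.51 km/s.
First burn Δv₁ = |v_p − v₁| = 9.010 km/s.
At r₂, v₂ = √(μ/r₂) = 8.941 km/s.
Transfer-orbit speed at r₂: v_a = √[μ(2/r₂ − 1/a_t)] = 4.042 km/s.
Second burn Δv₂ = |v₂ − v_a| = 4.899 km/s.
Total Δv = Δv₁ + Δv₂ = 13.91 km/s.

Δv = 13900 m/s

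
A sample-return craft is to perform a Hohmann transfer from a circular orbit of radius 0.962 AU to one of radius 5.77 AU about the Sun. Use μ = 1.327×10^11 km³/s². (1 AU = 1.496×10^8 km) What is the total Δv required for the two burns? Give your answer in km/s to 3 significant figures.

In km: r₁ = 0.962 × 1.496×10^8 = 1.439152×10^8 km; r₂ = 5.77 × 1.496×10^8 = 8.63192×10^8 km.
Semi-major axis of the transfer orbit: a_t = (1.439152×10^8 + 8.63192×10^8)/2 = 5.035536×10^8 km.
At r₁ the circular-orbit speed is v₁ = √(μ/r₁) = 30.366 km/s.
Transfer-orbit speed at r₁ (vis-viva): v_p = √[μ(2/r₁ − 1/a_t)] = 39.757 km/s.
First burn Δv₁ = |v_p − v₁| = 9.391 km/s.
Circular speed at r₂: v₂ = √(μ/r₂) = 12.3989 km/s.
Transfer-orbit speed at r₂: v_a = √[μ(2/r₂ − 1/a_t)] = 6.62845 km/s.
Second burn Δv₂ = |v₂ − v_a| = 5.770 km/s.
Δv = Δv₁ + Δv₂ = 9.391 + 5.770 = 15.16 km/s.

Δv = 15.2 km/s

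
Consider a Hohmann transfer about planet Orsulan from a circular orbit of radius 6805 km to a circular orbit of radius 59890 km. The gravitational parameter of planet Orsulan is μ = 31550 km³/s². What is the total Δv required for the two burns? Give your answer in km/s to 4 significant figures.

Transfer-ellipse semi-major axis a_t = (r₁ + r₂)/2 = (6805 + 59890)/2 = 33347.5 km.
Circular speed at r₁: v₁ = √(μ/r₁) = √(31550/6805) = 2.1532 km/s.
Transfer-orbit speed at r₁ (v² = μ(2/r − 1/a)): v_p = √[μ(2/r₁ − 1/a_t)] = 2.8856 km/s.
First burn Δv₁ = |v_p − v₁| = 0.7324 km/s.
Circular speed at r₂: v₂ = √(μ/r₂) = 0.7258 km/s.
Transfer-orbit speed at r₂: v_a = √[μ(2/r₂ − 1/a_t)] = 0.3279 km/s.
Second burn Δv₂ = |v₂ − v_a| = 0.3979 km/s.
Δv = Δv₁ + Δv₂ = 0.7324 + 0.3979 = 1.130 km/s.

Δv = 1.130 km/s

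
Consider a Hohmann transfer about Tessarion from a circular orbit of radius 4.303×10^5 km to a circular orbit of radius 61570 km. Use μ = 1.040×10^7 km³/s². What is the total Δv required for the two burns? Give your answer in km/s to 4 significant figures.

Semi-major axis of the transfer orbit: a_t = (4.303×10^5 + 61570)/2 = 2.45935×10^5 km.
At r₁ the circular-orbit speed is v₁ = √(μ/r₁) = 4.916 km/s.
Transfer-orbit speed at r₁ (vis-viva): v_a = √[μ(2/r₁ − 1/a_t)] = 2.460 km/s.
First burn Δv₁ = |v_a − v₁| = 2.456 km/s.
Circular speed at r₂: v₂ = √(μ/r₂) = 12.9967 km/s.
Transfer-orbit speed at r₂: v_p = √[μ(2/r₂ − 1/a_t)] = 17.1913 km/s.
Second burn Δv₂ = |v₂ − v_p| = 4.195 km/s.
Δv = Δv₁ + Δv₂ = 2.456 + 4.195 = 6.651 km/s.

Δv = 6.651 km/s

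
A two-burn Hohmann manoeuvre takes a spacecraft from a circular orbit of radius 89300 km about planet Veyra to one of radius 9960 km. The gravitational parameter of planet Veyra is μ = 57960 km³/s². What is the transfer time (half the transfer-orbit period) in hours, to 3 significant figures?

Semi-major axis of the transfer orbit: a_t = (89300 + 9960)/2 = 49630 km.
Transfer time t = π√(a_t³/μ) = π√((49630)³ / 57960) = 1.443×10^5 s.
Converting: 1.443×10^5 s ÷ 3600 s/hour = 40.1 hours.

t = 40.1 hours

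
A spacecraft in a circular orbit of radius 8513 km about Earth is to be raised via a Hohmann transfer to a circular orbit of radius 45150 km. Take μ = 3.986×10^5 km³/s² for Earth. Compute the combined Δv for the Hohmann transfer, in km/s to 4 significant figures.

Δv = 3.331 km/s

The Hohmann ellipse has a_t = (r₁ + r₂)/2 = 26831.5 km.
At r₁ the circular-orbit speed is v₁ = √(μ/r₁) = 6.8427 km/s.
Transfer-orbit speed at r₁ (vis-viva equation): v_p = √[μ(2/r₁ − 1/a_t)] = 8.8763 km/s.
First burn Δv₁ = |v_p − v₁| = 2.0336 km/s.
At r₂, v₂ = √(μ/r₂) = 2.97125 km/s.
Transfer-orbit speed at r₂: v_a = √[μ(2/r₂ − 1/a_t)] = 1.67363 km/s.
Second burn Δv₂ = |v₂ − v_a| = 1.2976 km/s.
Δv = Δv₁ + Δv₂ = 2.0336 + 1.2976 = 3.331 km/s.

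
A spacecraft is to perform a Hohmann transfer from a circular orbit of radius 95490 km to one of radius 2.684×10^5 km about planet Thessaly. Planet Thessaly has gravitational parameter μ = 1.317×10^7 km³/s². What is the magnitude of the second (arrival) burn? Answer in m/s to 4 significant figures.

Δv₂ = 1930 m/s

The Hohmann ellipse has a_t = (r₁ + r₂)/2 = 1.81945×10^5 km.
On the circular orbit at r = 2.684×10^5 km, v_c = √(μ/r) = 7.005 km/s.
Vis-viva on the transfer ellipse at r = 2.684×10^5 km gives v_t = √[μ(2/r − 1/a_t)] = 5.075 km/s.
Δv₂ = |v_t − v_c| = |5.075 − 7.005| = 1.930 km/s.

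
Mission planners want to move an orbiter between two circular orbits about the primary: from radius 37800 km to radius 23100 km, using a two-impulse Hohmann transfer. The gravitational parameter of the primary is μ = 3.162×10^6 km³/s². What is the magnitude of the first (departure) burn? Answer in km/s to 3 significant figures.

Δv₁ = 1.18 km/s

Semi-major axis of the transfer orbit: a_t = (37800 + 23100)/2 = 30450 km.
On the circular orbit at r = 37800 km, v_c = √(μ/r) = 9.146 km/s.
Vis-viva on the transfer ellipse at r = 37800 km gives v_t = √[μ(2/r − 1/a_t)] = 7.966 km/s.
Δv₁ = |v_t − v_c| = |7.966 − 9.146| = 1.180 km/s.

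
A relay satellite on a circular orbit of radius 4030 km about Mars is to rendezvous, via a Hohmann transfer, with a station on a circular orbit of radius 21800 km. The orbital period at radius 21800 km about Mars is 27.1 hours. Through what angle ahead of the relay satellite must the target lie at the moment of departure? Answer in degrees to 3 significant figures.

φ = 97.9°

From Kepler's third law T² = 4π²r³/μ at r = 21800 km, T = 27.1 hours = 27.1 × 3600 s = 97560 s: μ = 4π²r³/T² = 42972.0 km³/s².
The Hohmann ellipse has a_t = (r₁ + r₂)/2 = 12915 km.
Transfer time t = π√(a_t³/μ) = 22243 s.
The target's mean motion on its circular orbit is ω₂ = √(μ/r₂³) = 6.4403×10^-5 rad/s.
Angle swept by the target during transfer: ω₂·t = 1.4325 rad = 82.08°.
Arrival is 180° from departure on the ellipse, so φ = 180° − 82.08° = 97.9°.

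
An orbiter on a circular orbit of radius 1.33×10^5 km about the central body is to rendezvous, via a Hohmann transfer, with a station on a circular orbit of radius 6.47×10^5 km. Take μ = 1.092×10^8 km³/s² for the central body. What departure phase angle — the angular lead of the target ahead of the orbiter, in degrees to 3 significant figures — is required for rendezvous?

Transfer-ellipse semi-major axis a_t = (r₁ + r₂)/2 = (1.330×10^5 + 6.470×10^5)/2 = 3.900×10^5 km.
The half-period of the transfer ellipse is t = π√(a_t³/μ) = 73221.0 s.
The target's mean motion on its circular orbit is ω₂ = √(μ/r₂³) = 2.00796×10^-5 rad/s.
Angle swept by the target during transfer: ω₂·t = 1.4702 rad = 84.24°.
Arrival is 180° from departure on the ellipse, so φ = 180° − 84.24° = 95.8°.

φ = 95.8°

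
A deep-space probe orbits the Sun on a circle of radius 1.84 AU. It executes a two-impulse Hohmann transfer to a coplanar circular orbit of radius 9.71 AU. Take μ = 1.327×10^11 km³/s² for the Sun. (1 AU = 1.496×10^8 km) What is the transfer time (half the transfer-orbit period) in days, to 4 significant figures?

In km: r₁ = 1.84 × 1.496×10^8 = 2.75264×10^8 km; r₂ = 9.71 × 1.496×10^8 = 1.452616×10^9 km.
The Hohmann ellipse has a_t = (r₁ + r₂)/2 = 8.6394×10^8 km.
Transfer time t = π√(a_t³/μ) = π√((8.6394×10^8)³ / 1.327×10^11) = 2.190×10^8 s.
Converting: 2.190×10^8 s ÷ 86400 s/day = 2535 days.

t = 2535 days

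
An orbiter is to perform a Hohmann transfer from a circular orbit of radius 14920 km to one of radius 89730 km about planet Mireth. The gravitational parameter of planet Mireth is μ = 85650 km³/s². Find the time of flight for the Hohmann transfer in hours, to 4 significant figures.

t = 35.69 hours

The Hohmann ellipse has a_t = (r₁ + r₂)/2 = 52325 km.
By Kepler's third law the transfer-orbit period is T = 2π√(a_t³/μ), so t = T/2 = 1.285×10^5 s.
Converting: 1.285×10^5 s ÷ 3600 s/hour = 35.69 hours.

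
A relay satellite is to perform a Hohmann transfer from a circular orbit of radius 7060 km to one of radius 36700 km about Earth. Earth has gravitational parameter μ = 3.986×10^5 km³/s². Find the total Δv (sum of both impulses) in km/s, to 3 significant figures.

Δv = 3.64 km/s

The Hohmann ellipse has a_t = (r₁ + r₂)/2 = 21880 km.
Circular speed at r₁: v₁ = √(μ/r₁) = √(3.986×10^5/7060) = 7.514 km/s.
On the transfer ellipse at r₁, vis-viva gives v_p = √[μ(2/r₁ − 1/a_t)] = 9.731 km/s.
First burn Δv₁ = |v_p − v₁| = 2.217 km/s.
Circular speed at r₂: v₂ = √(μ/r₂) = 3.296 km/s.
Transfer-orbit speed at r₂: v_a = √[μ(2/r₂ − 1/a_t)] = 1.872 km/s.
Second burn Δv₂ = |v₂ − v_a| = 1.424 km/s.
Total Δv = Δv₁ + Δv₂ = 3.641 km/s.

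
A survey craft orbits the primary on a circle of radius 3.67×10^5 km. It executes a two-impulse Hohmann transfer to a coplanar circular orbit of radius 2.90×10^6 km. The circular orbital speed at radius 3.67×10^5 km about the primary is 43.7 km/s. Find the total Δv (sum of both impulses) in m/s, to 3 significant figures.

Δv = 22700 m/s

From the circular-orbit relation v² = μ/r at r = 3.67×10^5 km: μ = v²r = (43.7)² × 3.67×10^5 = 7.00856×10^8 km³/s².
The Hohmann ellipse has a_t = (r₁ + r₂)/2 = 1.6335×10^6 km.
Circular speed at r₁: v₁ = √(μ/r₁) = √(7.00856×10^8/3.670×10^5) = 43.700 km/s.
On the transfer ellipse at r₁, vis-viva equation gives v_p = √[μ(2/r₁ − 1/a_t)] = 58.227 km/s.
First burn Δv₁ = |v_p − v₁| = 14.527 km/s.
Circular speed at r₂: v₂ = √(μ/r₂) = 15.5459 km/s.
Transfer-orbit speed at r₂: v_a = √[μ(2/r₂ − 1/a_t)] = 7.36867 km/s.
Second burn Δv₂ = |v₂ − v_a| = 8.1772 km/s.
Δv = Δv₁ + Δv₂ = 14.527 + 8.1772 = 22.70 km/s.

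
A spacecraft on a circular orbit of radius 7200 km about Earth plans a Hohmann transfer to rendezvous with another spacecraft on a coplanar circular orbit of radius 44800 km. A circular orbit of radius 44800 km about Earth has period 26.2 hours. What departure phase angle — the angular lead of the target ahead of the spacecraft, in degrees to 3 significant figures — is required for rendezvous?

φ = 100°

From Kepler's third law T² = 4π²r³/μ at r = 44800 km, T = 26.2 hours = 26.2 × 3600 s = 94320 s: μ = 4π²r³/T² = 3.99012×10^5 km³/s².
Transfer-ellipse semi-major axis a_t = (r₁ + r₂)/2 = (7200 + 44800)/2 = 26000 km.
Transfer time t = π√(a_t³/μ) = 20850 s.
The target's mean motion on its circular orbit is ω₂ = √(μ/r₂³) = 6.662×10^-5 rad/s.
Angle swept by the target during transfer: ω₂·t = 1.389 rad = 79.58°.
Arrival is 180° from departure on the ellipse, so φ = 180° − 79.58° = 100°.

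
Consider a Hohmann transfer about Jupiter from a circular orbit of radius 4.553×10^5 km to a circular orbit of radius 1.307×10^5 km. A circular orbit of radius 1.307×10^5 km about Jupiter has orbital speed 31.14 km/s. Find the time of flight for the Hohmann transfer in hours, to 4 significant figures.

t = 12.29 hours

From the circular-orbit relation v² = μ/r at r = 1.307×10^5 km: μ = v²r = (31.14)² × 1.307×10^5 = 1.26740×10^8 km³/s².
Semi-major axis of the transfer orbit: a_t = (4.553×10^5 + 1.307×10^5)/2 = 2.930×10^5 km.
By Kepler's third law the transfer-orbit period is T = 2π√(a_t³/μ), so t = T/2 = 44260 s.
Converting: 44260 s ÷ 3600 s/hour = 12.29 hours.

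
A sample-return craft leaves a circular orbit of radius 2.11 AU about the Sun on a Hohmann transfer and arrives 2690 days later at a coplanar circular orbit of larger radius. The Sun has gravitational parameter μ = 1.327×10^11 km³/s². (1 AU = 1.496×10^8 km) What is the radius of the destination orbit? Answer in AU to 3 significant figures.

In km: r₁ = 2.11 × 1.496×10^8 = 3.15656×10^8 km.
Transfer time t = 2690 days = 2.32416×10^8 s, and t = π√(a_t³/μ).
So a_t = (μ t²/π²)^(1/3) = (1.327×10^11 × (2.32416×10^8)² / π²)^(1/3) = 8.9888×10^8 km.
Since a_t = (r₁ + r₂)/2, r₂ = 2a_t − r₁ = 2×8.9888×10^8 − 3.15656×10^8 = 1.482104×10^9 km.
In AU: r₂ = 1.482104×10^9 / 1.496×10^8 = 9.91 AU.

r₂ = 9.91 AU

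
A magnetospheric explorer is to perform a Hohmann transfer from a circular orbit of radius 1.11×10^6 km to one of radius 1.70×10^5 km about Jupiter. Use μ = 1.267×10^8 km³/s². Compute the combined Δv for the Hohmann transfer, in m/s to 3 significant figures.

The Hohmann ellipse has a_t = (r₁ + r₂)/2 = 6.400×10^5 km.
At r₁ the circular-orbit speed is v₁ = √(μ/r₁) = 10.684 km/s.
Transfer-orbit speed at r₁ (v² = μ(2/r − 1/a)): v_a = √[μ(2/r₁ − 1/a_t)] = 5.5063 km/s.
First burn Δv₁ = |v_a − v₁| = 5.178 km/s.
Circular speed at r₂: v₂ = √(μ/r₂) = 27.300 km/s.
Transfer-orbit speed at r₂: v_p = √[μ(2/r₂ − 1/a_t)] = 35.953 km/s.
Second burn Δv₂ = |v₂ − v_p| = 8.653 km/s.
Δv = Δv₁ + Δv₂ = 5.178 + 8.653 = 13.83 km/s.

Δv = 13800 m/s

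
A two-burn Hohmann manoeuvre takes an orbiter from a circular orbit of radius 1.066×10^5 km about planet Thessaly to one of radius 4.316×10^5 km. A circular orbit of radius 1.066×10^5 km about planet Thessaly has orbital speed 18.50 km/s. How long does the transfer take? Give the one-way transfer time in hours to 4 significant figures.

From the circular-orbit relation v² = μ/r at r = 1.066×10^5 km: μ = v²r = (18.50)² × 1.066×10^5 = 3.64838×10^7 km³/s².
Transfer-ellipse semi-major axis a_t = (r₁ + r₂)/2 = (1.066×10^5 + 4.316×10^5)/2 = 2.691×10^5 km.
Transfer time t = π√(a_t³/μ) = π√((2.691×10^5)³ / 3.64838×10^7) = 72610 s.
Converting: 72610 s ÷ 3600 s/hour = 20.17 hours.

t = 20.17 hours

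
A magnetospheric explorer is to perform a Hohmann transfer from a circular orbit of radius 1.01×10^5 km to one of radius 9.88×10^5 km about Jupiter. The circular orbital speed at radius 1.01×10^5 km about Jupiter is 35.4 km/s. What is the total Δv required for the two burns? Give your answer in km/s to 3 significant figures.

From the circular-orbit relation v² = μ/r at r = 1.01×10^5 km: μ = v²r = (35.4)² × 1.01×10^5 = 1.26569×10^8 km³/s².
Transfer-ellipse semi-major axis a_t = (r₁ + r₂)/2 = (1.010×10^5 + 9.880×10^5)/2 = 5.445×10^5 km.
At r₁ the circular-orbit speed is v₁ = √(μ/r₁) = 35.40 km/s.
On the transfer ellipse at r₁, vis-viva equation gives v_p = √[μ(2/r₁ − 1/a_t)] = 47.69 km/s.
First burn Δv₁ = |v_p − v₁| = 12.29 km/s.
At r₂, v₂ = √(μ/r₂) = 11.3184 km/s.
Transfer-orbit speed at r₂: v_a = √[μ(2/r₂ − 1/a_t)] = 4.87469 km/s.
Second burn Δv₂ = |v₂ − v_a| = 6.444 km/s.
Total Δv = Δv₁ + Δv₂ = 18.73 km/s.

Δv = 18.7 km/s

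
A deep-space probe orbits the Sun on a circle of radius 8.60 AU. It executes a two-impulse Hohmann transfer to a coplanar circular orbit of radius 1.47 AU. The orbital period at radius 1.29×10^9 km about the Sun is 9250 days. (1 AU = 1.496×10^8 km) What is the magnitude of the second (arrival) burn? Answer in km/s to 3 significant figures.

From Kepler's third law T² = 4π²r³/μ at r = 1.29×10^9 km, T = 9250 days = 9250 × 86400 s = 7.992×10^8 s: μ = 4π²r³/T² = 1.32684×10^11 km³/s².
In km: r₁ = 8.60 × 1.496×10^8 = 1.28656×10^9 km; r₂ = 1.47 × 1.496×10^8 = 2.19912×10^8 km.
The Hohmann ellipse has a_t = (r₁ + r₂)/2 = 7.53236×10^8 km.
Circular speed at r = 2.19912×10^8 km: v_c = √(μ/r) = 24.563 km/s.
Vis-viva on the transfer ellipse at r = 2.19912×10^8 km gives v_t = √[μ(2/r − 1/a_t)] = 32.102 km/s.
Δv₂ = |v_t − v_c| = |32.102 − 24.563| = 7.539 km/s.

Δv₂ = 7.54 km/s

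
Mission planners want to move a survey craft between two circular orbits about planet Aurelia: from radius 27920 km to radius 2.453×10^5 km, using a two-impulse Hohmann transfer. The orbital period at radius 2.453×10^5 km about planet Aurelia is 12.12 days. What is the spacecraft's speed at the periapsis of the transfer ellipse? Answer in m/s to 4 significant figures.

v = 5846 m/s

From Kepler's third law T² = 4π²r³/μ at r = 2.453×10^5 km, T = 12.12 days = 12.12 × 86400 s = 1.047168×10^6 s: μ = 4π²r³/T² = 5.31398×10^5 km³/s².
Semi-major axis of the transfer orbit: a_t = (27920 + 2.453×10^5)/2 = 1.3661×10^5 km.
At periapsis, r = 27920 km.
Applying v² = μ(2/r − 1/a_t): v = 5.846 km/s.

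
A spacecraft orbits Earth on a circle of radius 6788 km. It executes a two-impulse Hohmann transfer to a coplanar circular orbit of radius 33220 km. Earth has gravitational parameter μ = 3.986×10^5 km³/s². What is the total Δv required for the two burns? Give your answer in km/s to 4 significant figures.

Δv = 3.658 km/s

Semi-major axis of the transfer orbit: a_t = (6788 + 33220)/2 = 20004 km.
At r₁ the circular-orbit speed is v₁ = √(μ/r₁) = 7.663 km/s.
On the transfer ellipse at r₁, vis-viva gives v_p = √[μ(2/r₁ − 1/a_t)] = 9.875 km/s.
First burn Δv₁ = |v_p − v₁| = 2.212 km/s.
At r₂, v₂ = √(μ/r₂) = 3.464 km/s.
Transfer-orbit speed at r₂: v_a = √[μ(2/r₂ − 1/a_t)] = 2.018 km/s.
Second burn Δv₂ = |v₂ − v_a| = 1.446 km/s.
Δv = Δv₁ + Δv₂ = 2.212 + 1.446 = 3.658 km/s.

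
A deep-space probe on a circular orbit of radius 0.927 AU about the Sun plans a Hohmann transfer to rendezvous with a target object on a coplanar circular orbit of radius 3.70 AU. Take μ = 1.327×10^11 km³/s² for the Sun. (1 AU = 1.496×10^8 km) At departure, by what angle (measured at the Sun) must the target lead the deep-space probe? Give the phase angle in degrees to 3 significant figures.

φ = 91.0°

In km: r₁ = 0.927 × 1.496×10^8 = 1.386792×10^8 km; r₂ = 3.70 × 1.496×10^8 = 5.5352×10^8 km.
Transfer-ellipse semi-major axis a_t = (r₁ + r₂)/2 = (1.386792×10^8 + 5.5352×10^8)/2 = 3.460996×10^8 km.
The half-period of the transfer ellipse is t = π√(a_t³/μ) = 5.5529×10^7 s.
The target's mean motion on its circular orbit is ω₂ = √(μ/r₂³) = 2.7973×10^-8 rad/s.
Angle swept by the target during transfer: ω₂·t = 1.5533 rad = 89.00°.
Arrival is 180° from departure on the ellipse, so φ = 180° − 89.00° = 91.0°.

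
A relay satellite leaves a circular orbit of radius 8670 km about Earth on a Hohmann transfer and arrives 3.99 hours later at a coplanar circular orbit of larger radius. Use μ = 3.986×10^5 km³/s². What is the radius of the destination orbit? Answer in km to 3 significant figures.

r₂ = 31900 km

Transfer time t = 3.99 hours = 14364 s, and t = π√(a_t³/μ).
So a_t = (μ t²/π²)^(1/3) = (3.986×10^5 × (14364)² / π²)^(1/3) = 20274 km.
Since a_t = (r₁ + r₂)/2, r₂ = 2a_t − r₁ = 2×20274 − 8670 = 31878 km.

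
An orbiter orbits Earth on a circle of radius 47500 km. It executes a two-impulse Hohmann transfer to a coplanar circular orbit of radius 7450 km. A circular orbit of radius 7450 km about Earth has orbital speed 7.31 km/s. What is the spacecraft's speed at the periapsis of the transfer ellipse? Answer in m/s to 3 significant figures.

From the circular-orbit relation v² = μ/r at r = 7450 km: μ = v²r = (7.31)² × 7450 = 3.98099×10^5 km³/s².
Transfer-ellipse semi-major axis a_t = (r₁ + r₂)/2 = (47500 + 7450)/2 = 27475 km.
The periapsis of the transfer ellipse is at r = 7450 km.
Vis-viva: v = √[μ(2/r − 1/a_t)] = √[3.98099×10^5 × (2/7450 − 1/27475)] = 9.612 km/s.

v = 9610 m/s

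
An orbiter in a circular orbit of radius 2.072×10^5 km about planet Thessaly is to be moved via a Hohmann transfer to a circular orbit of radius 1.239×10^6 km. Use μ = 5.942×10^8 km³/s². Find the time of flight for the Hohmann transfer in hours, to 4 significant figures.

Transfer-ellipse semi-major axis a_t = (r₁ + r₂)/2 = (2.072×10^5 + 1.239×10^6)/2 = 7.231×10^5 km.
By Kepler's third law the transfer-orbit period is T = 2π√(a_t³/μ), so t = T/2 = 79250 s.
Converting: 79250 s ÷ 3600 s/hour = 22.01 hours.

t = 22.01 hours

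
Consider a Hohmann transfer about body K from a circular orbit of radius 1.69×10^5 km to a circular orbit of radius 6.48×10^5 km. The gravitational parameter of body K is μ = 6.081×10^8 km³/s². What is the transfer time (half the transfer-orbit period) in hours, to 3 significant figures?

Transfer-ellipse semi-major axis a_t = (r₁ + r₂)/2 = (1.690×10^5 + 6.480×10^5)/2 = 4.085×10^5 km.
Transfer time t = π√(a_t³/μ) = π√((4.085×10^5)³ / 6.081×10^8) = 33260 s.
Converting: 33260 s ÷ 3600 s/hour = 9.24 hours.

t = 9.24 hours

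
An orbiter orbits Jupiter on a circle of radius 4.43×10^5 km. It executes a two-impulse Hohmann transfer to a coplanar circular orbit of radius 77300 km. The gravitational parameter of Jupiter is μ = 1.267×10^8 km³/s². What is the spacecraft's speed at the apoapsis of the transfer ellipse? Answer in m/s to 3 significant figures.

Transfer-ellipse semi-major axis a_t = (r₁ + r₂)/2 = (4.430×10^5 + 77300)/2 = 2.6015×10^5 km.
The apoapsis of the transfer ellipse is at r = 4.430×10^5 km.
Applying v² = μ(2/r − 1/a_t): v = 9.219 km/s.

v = 9220 m/s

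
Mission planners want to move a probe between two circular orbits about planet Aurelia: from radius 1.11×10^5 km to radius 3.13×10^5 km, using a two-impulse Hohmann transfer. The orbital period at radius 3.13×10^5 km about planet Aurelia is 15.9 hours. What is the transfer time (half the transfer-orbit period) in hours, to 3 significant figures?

From Kepler's third law T² = 4π²r³/μ at r = 3.13×10^5 km, T = 15.9 hours = 15.9 × 3600 s = 57240 s: μ = 4π²r³/T² = 3.69482×10^8 km³/s².
The Hohmann ellipse has a_t = (r₁ + r₂)/2 = 2.120×10^5 km.
By Kepler's third law the transfer-orbit period is T = 2π√(a_t³/μ), so t = T/2 = 15950 s.
Converting: 15950 s ÷ 3600 s/hour = 4.43 hours.

t = 4.43 hours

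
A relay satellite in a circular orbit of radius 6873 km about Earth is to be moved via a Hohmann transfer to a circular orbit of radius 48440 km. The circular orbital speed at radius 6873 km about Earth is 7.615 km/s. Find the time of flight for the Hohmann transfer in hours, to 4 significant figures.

From the circular-orbit relation v² = μ/r at r = 6873 km: μ = v²r = (7.615)² × 6873 = 3.98553×10^5 km³/s².
Transfer-ellipse semi-major axis a_t = (r₁ + r₂)/2 = (6873 + 48440)/2 = 27656.5 km.
Transfer time t = π√(a_t³/μ) = π√((27656.5)³ / 3.98553×10^5) = 22890 s.
Converting: 22890 s ÷ 3600 s/hour = 6.358 hours.

t = 6.358 hours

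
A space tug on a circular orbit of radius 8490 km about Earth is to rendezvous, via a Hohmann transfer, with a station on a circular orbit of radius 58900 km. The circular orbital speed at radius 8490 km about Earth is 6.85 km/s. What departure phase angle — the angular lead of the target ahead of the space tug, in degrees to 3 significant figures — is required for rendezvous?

φ = 102°

From the circular-orbit relation v² = μ/r at r = 8490 km: μ = v²r = (6.85)² × 8490 = 3.98372×10^5 km³/s².
The Hohmann ellipse has a_t = (r₁ + r₂)/2 = 33695 km.
The half-period of the transfer ellipse is t = π√(a_t³/μ) = 30786 s.
The target's mean motion on its circular orbit is ω₂ = √(μ/r₂³) = 4.4154×10^-5 rad/s.
Angle swept by the target during transfer: ω₂·t = 1.3593 rad = 77.88°.
The space tug traverses 180° on the transfer ellipse, so the target must lead by 180° − 77.88° = 102°.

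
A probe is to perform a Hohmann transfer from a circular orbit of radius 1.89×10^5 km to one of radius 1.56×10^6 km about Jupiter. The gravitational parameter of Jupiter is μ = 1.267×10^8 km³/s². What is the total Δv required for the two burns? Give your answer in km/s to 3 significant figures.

Δv = 13.5 km/s

Semi-major axis of the transfer orbit: a_t = (1.890×10^5 + 1.560×10^6)/2 = 8.745×10^5 km.
At r₁ the circular-orbit speed is v₁ = √(μ/r₁) = 25.89 km/s.
On the transfer ellipse at r₁, v² = μ(2/r − 1/a) gives v_p = √[μ(2/r₁ − 1/a_t)] = 34.58 km/s.
First burn Δv₁ = |v_p − v₁| = 8.690 km/s.
At r₂, v₂ = √(μ/r₂) = 9.012 km/s.
Transfer-orbit speed at r₂: v_a = √[μ(2/r₂ − 1/a_t)] = 4.190 km/s.
Second burn Δv₂ = |v₂ − v_a| = 4.822 km/s.
Δv = Δv₁ + Δv₂ = 8.690 + 4.822 = 13.51 km/s.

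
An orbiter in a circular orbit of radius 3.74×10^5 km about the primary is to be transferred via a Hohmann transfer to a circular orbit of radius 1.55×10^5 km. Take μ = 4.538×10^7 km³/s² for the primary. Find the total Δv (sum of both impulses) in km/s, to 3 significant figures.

Δv = 5.82 km/s

Semi-major axis of the transfer orbit: a_t = (3.740×10^5 + 1.550×10^5)/2 = 2.645×10^5 km.
Circular speed at r₁: v₁ = √(μ/r₁) = √(4.538×10^7/3.740×10^5) = 11.015 km/s.
On the transfer ellipse at r₁, vis-viva gives v_a = √[μ(2/r₁ − 1/a_t)] = 8.4324 km/s.
First burn Δv₁ = |v_a − v₁| = 2.583 km/s.
Circular speed at r₂: v₂ = √(μ/r₂) = 17.1106 km/s.
Transfer-orbit speed at r₂: v_p = √[μ(2/r₂ − 1/a_t)] = 20.3465 km/s.
Second burn Δv₂ = |v₂ − v_p| = 3.236 km/s.
Δv = Δv₁ + Δv₂ = 2.583 + 3.236 = 5.819 km/s.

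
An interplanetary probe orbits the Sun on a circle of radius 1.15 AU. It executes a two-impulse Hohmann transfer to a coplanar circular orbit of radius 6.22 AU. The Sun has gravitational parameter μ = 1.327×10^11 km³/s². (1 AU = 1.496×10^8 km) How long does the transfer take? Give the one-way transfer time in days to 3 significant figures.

In km: r₁ = 1.15 × 1.496×10^8 = 1.7204×10^8 km; r₂ = 6.22 × 1.496×10^8 = 9.30512×10^8 km.
The Hohmann ellipse has a_t = (r₁ + r₂)/2 = 5.51276×10^8 km.
By Kepler's third law the transfer-orbit period is T = 2π√(a_t³/μ), so t = T/2 = 1.116×10^8 s.
Converting: 1.116×10^8 s ÷ 86400 s/day = 1290 days.

t = 1290 days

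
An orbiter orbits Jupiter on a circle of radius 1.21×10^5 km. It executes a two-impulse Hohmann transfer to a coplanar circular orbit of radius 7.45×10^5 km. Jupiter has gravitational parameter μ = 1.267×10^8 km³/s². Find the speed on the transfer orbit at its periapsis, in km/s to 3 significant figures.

v = 42.4 km/s

The Hohmann ellipse has a_t = (r₁ + r₂)/2 = 4.330×10^5 km.
At periapsis, r = 1.210×10^5 km.
Vis-viva: v = √[μ(2/r − 1/a_t)] = √[1.267×10^8 × (2/1.210×10^5 − 1/4.330×10^5)] = 42.45 km/s.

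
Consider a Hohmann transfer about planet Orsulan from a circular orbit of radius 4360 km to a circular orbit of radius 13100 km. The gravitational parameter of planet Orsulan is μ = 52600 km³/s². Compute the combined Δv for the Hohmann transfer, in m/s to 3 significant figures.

The Hohmann ellipse has a_t = (r₁ + r₂)/2 = 8730 km.
At r₁ the circular-orbit speed is v₁ = √(μ/r₁) = 3.4734 km/s.
On the transfer ellipse at r₁, vis-viva equation gives v_p = √[μ(2/r₁ − 1/a_t)] = 4.2548 km/s.
First burn Δv₁ = |v_p − v₁| = 0.7814 km/s.
Circular speed at r₂: v₂ = √(μ/r₂) = 2.0038 km/s.
Transfer-orbit speed at r₂: v_a = √[μ(2/r₂ − 1/a_t)] = 1.4161 km/s.
Second burn Δv₂ = |v₂ − v_a| = 0.5877 km/s.
Total Δv = Δv₁ + Δv₂ = 1.369 km/s.

Δv = 1370 m/s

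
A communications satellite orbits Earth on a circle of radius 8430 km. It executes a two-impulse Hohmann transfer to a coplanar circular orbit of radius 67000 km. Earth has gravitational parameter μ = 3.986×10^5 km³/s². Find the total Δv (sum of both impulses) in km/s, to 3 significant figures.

Δv = 3.57 km/s

Transfer-ellipse semi-major axis a_t = (r₁ + r₂)/2 = (8430 + 67000)/2 = 37715 km.
At r₁ the circular-orbit speed is v₁ = √(μ/r₁) = 6.876 km/s.
On the transfer ellipse at r₁, vis-viva gives v_p = √[μ(2/r₁ − 1/a_t)] = 9.165 km/s.
First burn Δv₁ = |v_p − v₁| = 2.289 km/s.
At r₂, v₂ = √(μ/r₂) = 2.439 km/s.
Transfer-orbit speed at r₂: v_a = √[μ(2/r₂ − 1/a_t)] = 1.153 km/s.
Second burn Δv₂ = |v₂ − v_a| = 1.286 km/s.
Δv = Δv₁ + Δv₂ = 2.289 + 1.286 = 3.575 km/s.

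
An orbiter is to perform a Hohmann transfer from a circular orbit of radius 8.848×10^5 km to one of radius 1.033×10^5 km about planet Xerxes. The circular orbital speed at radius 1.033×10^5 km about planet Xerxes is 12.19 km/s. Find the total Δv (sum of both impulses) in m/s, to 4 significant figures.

From the circular-orbit relation v² = μ/r at r = 1.033×10^5 km: μ = v²r = (12.19)² × 1.033×10^5 = 1.53500×10^7 km³/s².
The Hohmann ellipse has a_t = (r₁ + r₂)/2 = 4.9405×10^5 km.
Circular speed at r₁: v₁ = √(μ/r₁) = √(1.53500×10^7/8.848×10^5) = 4.1652 km/s.
Transfer-orbit speed at r₁ (vis-viva): v_a = √[μ(2/r₁ − 1/a_t)] = 1.9046 km/s.
First burn Δv₁ = |v_a − v₁| = 2.261 km/s.
At r₂, v₂ = √(μ/r₂) = 12.190 km/s.
Transfer-orbit speed at r₂: v_p = √[μ(2/r₂ − 1/a_t)] = 16.313 km/s.
Second burn Δv₂ = |v₂ − v_p| = 4.123 km/s.
Δv = Δv₁ + Δv₂ = 2.261 + 4.123 = 6.384 km/s.

Δv = 6384 m/s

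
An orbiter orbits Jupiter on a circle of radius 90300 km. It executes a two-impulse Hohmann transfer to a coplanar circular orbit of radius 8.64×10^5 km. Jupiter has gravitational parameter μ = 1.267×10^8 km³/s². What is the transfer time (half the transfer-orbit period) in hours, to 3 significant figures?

t = 25.6 hours

Semi-major axis of the transfer orbit: a_t = (90300 + 8.640×10^5)/2 = 4.7715×10^5 km.
Half the transfer-orbit period gives t = π√(a_t³/μ) = 91990 s.
Converting: 91990 s ÷ 3600 s/hour = 25.6 hours.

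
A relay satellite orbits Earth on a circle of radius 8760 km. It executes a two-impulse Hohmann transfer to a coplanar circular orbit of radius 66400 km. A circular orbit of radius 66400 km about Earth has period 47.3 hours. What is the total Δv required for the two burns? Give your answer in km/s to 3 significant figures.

From Kepler's third law T² = 4π²r³/μ at r = 66400 km, T = 47.3 hours = 47.3 × 3600 s = 1.7028×10^5 s: μ = 4π²r³/T² = 3.98599×10^5 km³/s².
Transfer-ellipse semi-major axis a_t = (r₁ + r₂)/2 = (8760 + 66400)/2 = 37580 km.
At r₁ the circular-orbit speed is v₁ = √(μ/r₁) = 6.7455 km/s.
On the transfer ellipse at r₁, vis-viva gives v_p = √[μ(2/r₁ − 1/a_t)] = 8.9665 km/s.
First burn Δv₁ = |v_p − v₁| = 2.221 km/s.
At r₂, v₂ = √(μ/r₂) = 2.450 km/s.
Transfer-orbit speed at r₂: v_a = √[μ(2/r₂ − 1/a_t)] = 1.183 km/s.
Second burn Δv₂ = |v₂ − v_a| = 1.267 km/s.
Total Δv = Δv₁ + Δv₂ = 3.488 km/s.

Δv = 3.49 km/s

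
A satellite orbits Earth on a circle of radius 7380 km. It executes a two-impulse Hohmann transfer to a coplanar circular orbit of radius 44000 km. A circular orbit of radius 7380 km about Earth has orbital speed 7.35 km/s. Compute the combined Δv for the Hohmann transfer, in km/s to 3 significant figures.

From the circular-orbit relation v² = μ/r at r = 7380 km: μ = v²r = (7.35)² × 7380 = 3.98686×10^5 km³/s².
Semi-major axis of the transfer orbit: a_t = (7380 + 44000)/2 = 25690 km.
At r₁ the circular-orbit speed is v₁ = √(μ/r₁) = 7.350 km/s.
Transfer-orbit speed at r₁ (vis-viva equation): v_p = √[μ(2/r₁ − 1/a_t)] = 9.619 km/s.
First burn Δv₁ = |v_p − v₁| = 2.269 km/s.
Circular speed at r₂: v₂ = √(μ/r₂) = 3.010 km/s.
Transfer-orbit speed at r₂: v_a = √[μ(2/r₂ − 1/a_t)] = 1.613 km/s.
Second burn Δv₂ = |v₂ − v_a| = 1.397 km/s.
Total Δv = Δv₁ + Δv₂ = 3.666 km/s.

Δv = 3.67 km/s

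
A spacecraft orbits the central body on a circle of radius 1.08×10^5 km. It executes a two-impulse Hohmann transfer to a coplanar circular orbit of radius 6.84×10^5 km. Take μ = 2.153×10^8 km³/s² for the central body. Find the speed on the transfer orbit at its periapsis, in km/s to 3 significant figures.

Semi-major axis of the transfer orbit: a_t = (1.080×10^5 + 6.840×10^5)/2 = 3.960×10^5 km.
At periapsis, r = 1.080×10^5 km.
From the vis-viva equation, v = √[μ(2/r − 1/a_t)] = 58.68 km/s.

v = 58.7 km/s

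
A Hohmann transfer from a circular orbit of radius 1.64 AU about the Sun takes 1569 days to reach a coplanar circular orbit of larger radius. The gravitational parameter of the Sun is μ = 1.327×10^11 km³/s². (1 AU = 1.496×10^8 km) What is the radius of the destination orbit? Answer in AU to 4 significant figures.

r₂ = 6.749 AU

In km: r₁ = 1.64 × 1.496×10^8 = 2.45344×10^8 km.
Transfer time t = 1569 days = 1.355616×10^8 s, and t = π√(a_t³/μ).
So a_t = (μ t²/π²)^(1/3) = (1.327×10^11 × (1.355616×10^8)² / π²)^(1/3) = 6.2750×10^8 km.
Since a_t = (r₁ + r₂)/2, r₂ = 2a_t − r₁ = 2×6.2750×10^8 − 2.45344×10^8 = 1.009656×10^9 km.
In AU: r₂ = 1.009656×10^9 / 1.496×10^8 = 6.749 AU.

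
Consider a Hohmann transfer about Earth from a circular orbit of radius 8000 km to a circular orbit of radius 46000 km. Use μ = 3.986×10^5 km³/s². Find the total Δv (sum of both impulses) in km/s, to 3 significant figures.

Δv = 3.50 km/s

Transfer-ellipse semi-major axis a_t = (r₁ + r₂)/2 = (8000 + 46000)/2 = 27000 km.
At r₁ the circular-orbit speed is v₁ = √(μ/r₁) = 7.0587 km/s.
On the transfer ellipse at r₁, vis-viva equation gives v_p = √[μ(2/r₁ − 1/a_t)] = 9.2134 km/s.
First burn Δv₁ = |v_p − v₁| = 2.155 km/s.
At r₂, v₂ = √(μ/r₂) = 2.9437 km/s.
Transfer-orbit speed at r₂: v_a = √[μ(2/r₂ − 1/a_t)] = 1.6023 km/s.
Second burn Δv₂ = |v₂ − v_a| = 1.341 km/s.
Δv = Δv₁ + Δv₂ = 2.155 + 1.341 = 3.496 km/s.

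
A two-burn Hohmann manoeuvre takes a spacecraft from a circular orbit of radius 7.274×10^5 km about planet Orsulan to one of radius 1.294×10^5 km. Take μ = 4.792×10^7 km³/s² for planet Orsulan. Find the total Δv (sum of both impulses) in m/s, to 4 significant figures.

Δv = 9488 m/s

Transfer-ellipse semi-major axis a_t = (r₁ + r₂)/2 = (7.274×10^5 + 1.294×10^5)/2 = 4.284×10^5 km.
Circular speed at r₁: v₁ = √(μ/r₁) = √(4.792×10^7/7.274×10^5) = 8.117 km/s.
On the transfer ellipse at r₁, vis-viva equation gives v_a = √[μ(2/r₁ − 1/a_t)] = 4.461 km/s.
First burn Δv₁ = |v_a − v₁| = 3.656 km/s.
At r₂, v₂ = √(μ/r₂) = 19.244 km/s.
Transfer-orbit speed at r₂: v_p = √[μ(2/r₂ − 1/a_t)] = 25.076 km/s.
Second burn Δv₂ = |v₂ − v_p| = 5.832 km/s.
Total Δv = Δv₁ + Δv₂ = 9.488 km/s.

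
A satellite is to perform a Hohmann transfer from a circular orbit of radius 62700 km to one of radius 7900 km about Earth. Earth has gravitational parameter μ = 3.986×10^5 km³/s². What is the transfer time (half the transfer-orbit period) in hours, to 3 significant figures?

Semi-major axis of the transfer orbit: a_t = (62700 + 7900)/2 = 35300 km.
Transfer time t = π√(a_t³/μ) = π√((35300)³ / 3.986×10^5) = 33000 s.
Converting: 33000 s ÷ 3600 s/hour = 9.17 hours.

t = 9.17 hours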